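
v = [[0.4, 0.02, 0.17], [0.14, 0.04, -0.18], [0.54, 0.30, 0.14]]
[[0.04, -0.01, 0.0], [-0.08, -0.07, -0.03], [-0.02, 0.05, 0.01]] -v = [[-0.36, -0.03, -0.17], [-0.22, -0.11, 0.15], [-0.56, -0.25, -0.13]]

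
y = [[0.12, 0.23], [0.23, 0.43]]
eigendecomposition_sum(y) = [[-0.00, 0.0], [0.0, -0.0]] + [[0.12, 0.23], [0.23, 0.43]]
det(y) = -0.00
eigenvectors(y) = [[-0.88, -0.47], [0.47, -0.88]]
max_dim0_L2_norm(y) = 0.49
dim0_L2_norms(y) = [0.26, 0.49]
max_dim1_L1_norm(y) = 0.66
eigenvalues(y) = [-0.0, 0.55]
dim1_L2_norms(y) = [0.26, 0.49]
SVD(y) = [[-0.47,-0.88], [-0.88,0.47]] @ diag([0.5523535649671731, 0.002353564967173209]) @ [[-0.47, -0.88], [0.88, -0.47]]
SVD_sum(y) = [[0.12, 0.23],  [0.23, 0.43]] + [[-0.00, 0.0], [0.0, -0.00]]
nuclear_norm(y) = 0.55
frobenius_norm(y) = 0.55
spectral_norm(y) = 0.55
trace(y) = 0.55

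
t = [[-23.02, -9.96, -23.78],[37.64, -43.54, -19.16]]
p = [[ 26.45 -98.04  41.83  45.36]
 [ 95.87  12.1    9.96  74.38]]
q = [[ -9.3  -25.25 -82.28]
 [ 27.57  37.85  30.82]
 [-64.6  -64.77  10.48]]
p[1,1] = 12.1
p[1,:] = [95.87, 12.1, 9.96, 74.38]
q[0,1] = -25.25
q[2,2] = 10.48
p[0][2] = 41.83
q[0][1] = -25.25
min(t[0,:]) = -23.78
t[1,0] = 37.64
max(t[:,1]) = -9.96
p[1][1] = 12.1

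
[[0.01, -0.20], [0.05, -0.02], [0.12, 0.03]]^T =[[0.01, 0.05, 0.12], [-0.20, -0.02, 0.03]]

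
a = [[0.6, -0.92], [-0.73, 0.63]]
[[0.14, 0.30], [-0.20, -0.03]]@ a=[[-0.13,0.06], [-0.10,0.17]]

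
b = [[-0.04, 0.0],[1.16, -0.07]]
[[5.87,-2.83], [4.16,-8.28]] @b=[[-3.52, 0.2], [-9.77, 0.58]]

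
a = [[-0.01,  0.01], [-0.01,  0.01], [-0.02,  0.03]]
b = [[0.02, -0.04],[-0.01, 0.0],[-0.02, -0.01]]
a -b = [[-0.03, 0.05], [0.0, 0.01], [0.0, 0.04]]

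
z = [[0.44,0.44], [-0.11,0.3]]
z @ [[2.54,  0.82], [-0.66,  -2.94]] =[[0.83, -0.93], [-0.48, -0.97]]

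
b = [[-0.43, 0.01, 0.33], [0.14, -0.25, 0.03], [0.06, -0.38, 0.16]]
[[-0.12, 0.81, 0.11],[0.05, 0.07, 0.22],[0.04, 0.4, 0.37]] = b @[[0.29,-1.21,-0.69], [-0.04,-0.87,-1.31], [0.03,0.89,-0.52]]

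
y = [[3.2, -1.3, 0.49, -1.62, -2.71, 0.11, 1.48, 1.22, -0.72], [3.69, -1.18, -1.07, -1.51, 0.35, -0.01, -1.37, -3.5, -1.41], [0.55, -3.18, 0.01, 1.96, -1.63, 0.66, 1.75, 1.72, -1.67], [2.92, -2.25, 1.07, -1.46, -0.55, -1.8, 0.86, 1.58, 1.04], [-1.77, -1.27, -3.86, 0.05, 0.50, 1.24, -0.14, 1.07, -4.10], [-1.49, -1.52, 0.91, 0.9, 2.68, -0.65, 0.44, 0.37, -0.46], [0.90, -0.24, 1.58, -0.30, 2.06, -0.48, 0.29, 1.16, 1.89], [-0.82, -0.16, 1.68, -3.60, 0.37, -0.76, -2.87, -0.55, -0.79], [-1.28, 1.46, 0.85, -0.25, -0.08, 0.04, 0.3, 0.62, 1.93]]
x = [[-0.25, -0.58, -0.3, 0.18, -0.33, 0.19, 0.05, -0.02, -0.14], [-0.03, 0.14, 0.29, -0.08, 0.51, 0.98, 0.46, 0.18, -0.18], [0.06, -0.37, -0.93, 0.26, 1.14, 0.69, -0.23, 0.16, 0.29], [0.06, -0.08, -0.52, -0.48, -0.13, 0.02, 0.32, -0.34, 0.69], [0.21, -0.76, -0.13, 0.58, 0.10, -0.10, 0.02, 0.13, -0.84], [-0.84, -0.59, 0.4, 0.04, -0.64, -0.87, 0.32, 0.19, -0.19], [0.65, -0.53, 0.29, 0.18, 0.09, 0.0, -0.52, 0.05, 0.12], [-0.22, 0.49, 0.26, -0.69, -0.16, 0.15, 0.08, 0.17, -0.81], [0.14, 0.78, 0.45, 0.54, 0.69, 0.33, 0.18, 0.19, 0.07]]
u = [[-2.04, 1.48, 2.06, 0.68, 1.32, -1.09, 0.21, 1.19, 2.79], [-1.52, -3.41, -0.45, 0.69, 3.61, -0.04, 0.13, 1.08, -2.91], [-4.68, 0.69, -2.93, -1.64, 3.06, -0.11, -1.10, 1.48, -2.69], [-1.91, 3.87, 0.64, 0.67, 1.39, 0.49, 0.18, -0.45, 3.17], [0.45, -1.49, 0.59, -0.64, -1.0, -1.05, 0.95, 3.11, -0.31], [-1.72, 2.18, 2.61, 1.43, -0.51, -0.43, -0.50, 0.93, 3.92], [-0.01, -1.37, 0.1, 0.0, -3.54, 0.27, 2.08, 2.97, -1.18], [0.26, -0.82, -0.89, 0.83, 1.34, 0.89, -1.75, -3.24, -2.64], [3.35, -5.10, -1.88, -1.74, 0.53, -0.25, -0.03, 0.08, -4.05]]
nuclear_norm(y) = 36.19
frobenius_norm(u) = 17.62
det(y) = -10472.03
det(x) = -0.05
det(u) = 580.85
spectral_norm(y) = 7.79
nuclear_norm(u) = 38.30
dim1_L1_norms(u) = [12.86, 13.84, 18.38, 12.77, 9.59, 14.23, 11.52, 12.66, 17.01]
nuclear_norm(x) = 9.89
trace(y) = 2.09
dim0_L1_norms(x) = [2.46, 4.32, 3.57, 3.03, 3.79, 3.33, 2.18, 1.43, 3.33]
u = x @ y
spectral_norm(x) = 2.34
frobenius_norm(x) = 3.91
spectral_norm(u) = 12.46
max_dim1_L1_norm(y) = 14.09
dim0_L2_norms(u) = [6.82, 8.05, 4.99, 3.2, 6.48, 1.91, 3.14, 5.9, 8.59]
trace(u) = -14.35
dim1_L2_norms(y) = [5.13, 5.89, 5.11, 4.97, 6.28, 3.78, 3.6, 5.13, 2.96]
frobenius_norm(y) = 14.62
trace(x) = -2.57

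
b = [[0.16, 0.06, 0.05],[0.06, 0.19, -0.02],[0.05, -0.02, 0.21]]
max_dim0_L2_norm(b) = 0.22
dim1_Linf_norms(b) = [0.16, 0.19, 0.21]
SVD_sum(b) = [[0.11, 0.07, 0.10], [0.07, 0.05, 0.07], [0.1, 0.07, 0.09]] + [[0.0, 0.02, -0.02], [0.02, 0.11, -0.11], [-0.02, -0.11, 0.10]] + [[0.05, -0.04, -0.03], [-0.04, 0.03, 0.02], [-0.03, 0.02, 0.01]]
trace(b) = 0.56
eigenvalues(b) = [0.09, 0.25, 0.22]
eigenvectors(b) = [[-0.75,0.65,-0.14],[0.53,0.46,-0.71],[0.40,0.60,0.69]]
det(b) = 0.00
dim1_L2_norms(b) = [0.18, 0.2, 0.22]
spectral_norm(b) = 0.25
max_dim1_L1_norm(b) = 0.28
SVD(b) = [[-0.65,  -0.14,  -0.75], [-0.46,  -0.71,  0.53], [-0.60,  0.69,  0.4]] @ diag([0.2487115781547471, 0.22080673889814723, 0.09048168294710565]) @ [[-0.65, -0.46, -0.60], [-0.14, -0.71, 0.69], [-0.75, 0.53, 0.4]]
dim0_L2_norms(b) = [0.18, 0.2, 0.22]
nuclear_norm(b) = 0.56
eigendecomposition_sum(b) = [[0.05, -0.04, -0.03], [-0.04, 0.03, 0.02], [-0.03, 0.02, 0.01]] + [[0.11,0.07,0.1], [0.07,0.05,0.07], [0.10,0.07,0.09]] + [[0.0, 0.02, -0.02], [0.02, 0.11, -0.11], [-0.02, -0.11, 0.10]]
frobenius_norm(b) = 0.34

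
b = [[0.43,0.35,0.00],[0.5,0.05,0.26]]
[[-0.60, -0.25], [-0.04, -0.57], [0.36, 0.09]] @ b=[[-0.38, -0.22, -0.06], [-0.30, -0.04, -0.15], [0.20, 0.13, 0.02]]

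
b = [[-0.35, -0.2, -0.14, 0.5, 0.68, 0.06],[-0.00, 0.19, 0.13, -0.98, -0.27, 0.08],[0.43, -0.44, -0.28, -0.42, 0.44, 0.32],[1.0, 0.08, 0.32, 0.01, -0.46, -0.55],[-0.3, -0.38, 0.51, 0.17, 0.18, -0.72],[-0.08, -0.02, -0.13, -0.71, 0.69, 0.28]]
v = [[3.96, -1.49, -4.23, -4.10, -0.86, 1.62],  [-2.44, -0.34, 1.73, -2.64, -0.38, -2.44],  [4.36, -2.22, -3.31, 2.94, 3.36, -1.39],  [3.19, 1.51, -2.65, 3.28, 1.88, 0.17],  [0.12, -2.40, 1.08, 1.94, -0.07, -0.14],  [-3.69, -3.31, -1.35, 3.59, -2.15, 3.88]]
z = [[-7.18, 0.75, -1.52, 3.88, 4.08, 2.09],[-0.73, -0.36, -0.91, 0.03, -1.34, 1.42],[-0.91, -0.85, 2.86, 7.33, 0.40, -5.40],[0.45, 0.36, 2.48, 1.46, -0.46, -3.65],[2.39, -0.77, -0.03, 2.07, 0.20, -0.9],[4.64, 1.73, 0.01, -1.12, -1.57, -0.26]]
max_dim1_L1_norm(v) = 17.97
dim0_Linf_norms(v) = [4.36, 3.31, 4.23, 4.1, 3.36, 3.88]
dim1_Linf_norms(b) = [0.68, 0.98, 0.44, 1.0, 0.72, 0.71]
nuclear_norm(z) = 28.66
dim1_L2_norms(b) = [0.95, 1.05, 0.96, 1.27, 1.04, 1.04]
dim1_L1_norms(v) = [16.26, 9.97, 17.58, 12.68, 5.75, 17.97]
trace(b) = 0.03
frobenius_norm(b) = 2.59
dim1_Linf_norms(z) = [7.18, 1.42, 7.33, 3.65, 2.39, 4.64]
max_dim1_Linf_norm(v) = 4.36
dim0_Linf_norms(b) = [1.0, 0.44, 0.51, 0.98, 0.69, 0.72]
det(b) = -0.00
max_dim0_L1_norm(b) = 2.79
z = v @ b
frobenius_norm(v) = 15.44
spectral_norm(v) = 10.23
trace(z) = -3.28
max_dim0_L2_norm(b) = 1.39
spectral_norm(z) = 11.43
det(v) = 1965.37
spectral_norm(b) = 1.59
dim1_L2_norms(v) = [7.48, 4.7, 7.53, 5.81, 3.28, 7.68]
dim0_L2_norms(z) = [8.96, 2.26, 4.18, 8.74, 4.62, 7.05]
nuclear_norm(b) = 5.33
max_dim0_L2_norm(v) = 8.03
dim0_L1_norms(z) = [16.3, 4.82, 7.81, 15.89, 8.05, 13.72]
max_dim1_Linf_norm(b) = 1.0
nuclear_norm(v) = 31.57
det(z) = 2.01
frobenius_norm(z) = 15.83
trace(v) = 7.40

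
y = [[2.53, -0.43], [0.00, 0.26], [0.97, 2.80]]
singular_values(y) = [3.06, 2.46]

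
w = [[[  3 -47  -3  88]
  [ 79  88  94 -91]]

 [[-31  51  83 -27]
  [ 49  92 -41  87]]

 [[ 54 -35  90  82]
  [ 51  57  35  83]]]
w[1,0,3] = -27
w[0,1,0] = 79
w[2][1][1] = 57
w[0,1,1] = 88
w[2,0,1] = -35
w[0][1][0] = 79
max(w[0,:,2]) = 94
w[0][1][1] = 88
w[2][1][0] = 51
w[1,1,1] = 92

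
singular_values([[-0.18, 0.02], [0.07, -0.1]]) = [0.2, 0.08]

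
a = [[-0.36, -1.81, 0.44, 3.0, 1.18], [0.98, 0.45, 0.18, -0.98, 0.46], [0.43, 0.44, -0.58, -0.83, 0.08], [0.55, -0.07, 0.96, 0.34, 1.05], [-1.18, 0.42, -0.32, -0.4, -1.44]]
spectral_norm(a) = 4.15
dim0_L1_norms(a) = [3.5, 3.19, 2.48, 5.55, 4.21]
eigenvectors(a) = [[0.74+0.00j, (0.74-0j), (-0.37-0.18j), -0.37+0.18j, -0.44+0.00j], [(-0.01-0.24j), -0.01+0.24j, (-0.29+0.14j), -0.29-0.14j, (-0.62+0j)], [(-0.04-0.09j), -0.04+0.09j, (-0.24-0.11j), (-0.24+0.11j), 0.05+0.00j], [(0.25+0.01j), 0.25-0.01j, -0.36+0.07j, (-0.36-0.07j), (-0.56+0j)], [-0.47+0.31j, (-0.47-0.31j), 0.73+0.00j, 0.73-0.00j, (0.32+0j)]]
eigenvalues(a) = [(-0.09+1.08j), (-0.09-1.08j), (-0.71+0.38j), (-0.71-0.38j), 0j]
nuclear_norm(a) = 7.69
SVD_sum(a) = [[-0.19, -1.74, 0.69, 2.91, 1.36], [0.04, 0.38, -0.15, -0.65, -0.30], [0.05, 0.44, -0.18, -0.75, -0.35], [-0.04, -0.39, 0.15, 0.65, 0.30], [0.05, 0.48, -0.19, -0.81, -0.38]] + [[-0.22, -0.03, -0.08, 0.08, -0.20], [0.88, 0.12, 0.32, -0.33, 0.82], [0.31, 0.04, 0.11, -0.11, 0.29], [0.81, 0.11, 0.29, -0.3, 0.75], [-1.13, -0.16, -0.4, 0.42, -1.05]] + [[0.05,-0.04,-0.17,0.01,0.02], [0.0,-0.00,-0.01,0.00,0.00], [0.14,-0.13,-0.48,0.02,0.06], [-0.16,0.14,0.54,-0.02,-0.07], [-0.08,0.08,0.28,-0.01,-0.03]] + [[-0.0, 0.0, -0.00, 0.0, 0.00], [0.05, -0.06, 0.02, -0.01, -0.06], [-0.07, 0.08, -0.03, 0.01, 0.08], [-0.05, 0.06, -0.02, 0.01, 0.06], [-0.02, 0.02, -0.01, 0.0, 0.02]] + [[0.00, 0.0, -0.0, 0.00, -0.0], [0.00, 0.0, -0.00, 0.0, -0.0], [0.0, 0.0, -0.0, 0.00, -0.0], [0.0, 0.00, -0.00, 0.00, -0.0], [0.0, 0.0, -0.00, 0.00, -0.0]]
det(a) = 0.00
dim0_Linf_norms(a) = [1.18, 1.81, 0.96, 3.0, 1.44]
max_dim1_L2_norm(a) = 3.74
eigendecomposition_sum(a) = [[-0.41+0.27j, -1.18-0.33j, (0.48-1j), (1.92-0.17j), 0.43-0.41j], [0.09+0.13j, -0.09+0.38j, (-0.32-0.14j), -0.08-0.61j, -0.14-0.13j], [0.06+0.03j, 0.03+0.16j, (-0.14+0.01j), (-0.14-0.21j), -0.07-0.02j], [(-0.14+0.09j), -0.39-0.13j, 0.18-0.33j, (0.65-0.02j), (0.15-0.13j)], [(0.14-0.34j), (0.88-0.29j), (0.12+0.83j), -1.13+0.92j, (-0.1+0.44j)]] + [[(-0.41-0.27j), -1.18+0.33j, 0.48+1.00j, 1.92+0.17j, (0.43+0.41j)], [0.09-0.13j, -0.09-0.38j, (-0.32+0.14j), -0.08+0.61j, -0.14+0.13j], [0.06-0.03j, 0.03-0.16j, -0.14-0.01j, -0.14+0.21j, -0.07+0.02j], [-0.14-0.09j, (-0.39+0.13j), 0.18+0.33j, (0.65+0.02j), 0.15+0.13j], [0.14+0.34j, (0.88+0.29j), 0.12-0.83j, -1.13-0.92j, (-0.1-0.44j)]] + [[0.23+0.47j, (0.28+0.29j), (-0.26+0.89j), -0.42-0.33j, (0.16+0.47j)], [0.40+0.09j, 0.31-0.03j, 0.41+0.59j, (-0.41+0.09j), 0.37+0.14j], [0.16+0.30j, 0.19+0.18j, (-0.15+0.58j), -0.28-0.20j, (0.11+0.3j)], [(0.42+0.21j), (0.36+0.05j), 0.30+0.77j, (-0.48-0.01j), 0.37+0.25j], [-0.73-0.56j, -0.67-0.24j, (-0.28-1.62j), 0.93+0.20j, (-0.62-0.63j)]] + [[0.23-0.47j, 0.28-0.29j, -0.26-0.89j, (-0.42+0.33j), 0.16-0.47j], [(0.4-0.09j), (0.31+0.03j), 0.41-0.59j, (-0.41-0.09j), 0.37-0.14j], [0.16-0.30j, (0.19-0.18j), -0.15-0.58j, -0.28+0.20j, (0.11-0.3j)], [0.42-0.21j, (0.36-0.05j), 0.30-0.77j, -0.48+0.01j, (0.37-0.25j)], [(-0.73+0.56j), -0.67+0.24j, -0.28+1.62j, 0.93-0.20j, (-0.62+0.63j)]] + [[0.00-0.00j, -0j, 0.00+0.00j, 0.00+0.00j, 0.00+0.00j], [-0j, -0j, 0j, 0j, 0.00+0.00j], [(-0+0j), -0.00+0.00j, -0.00-0.00j, (-0-0j), -0.00-0.00j], [-0j, -0j, 0.00+0.00j, 0j, 0.00+0.00j], [-0.00+0.00j, (-0+0j), (-0-0j), (-0-0j), (-0-0j)]]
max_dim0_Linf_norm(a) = 3.0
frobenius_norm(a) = 4.91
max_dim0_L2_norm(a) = 3.31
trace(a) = -1.59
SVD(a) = [[-0.9, 0.13, -0.21, -0.00, 0.37], [0.20, -0.52, -0.01, 0.48, 0.67], [0.23, -0.18, -0.61, -0.69, 0.28], [-0.2, -0.48, 0.68, -0.51, 0.07], [0.25, 0.67, 0.35, -0.18, 0.58]] @ diag([4.148352485552301, 2.474587459998386, 0.864061688508308, 0.20514812633039856, 0.0004507172920632532]) @ [[0.05, 0.47, -0.18, -0.78, -0.37], [-0.68, -0.1, -0.24, 0.25, -0.63], [-0.27, 0.25, 0.92, -0.04, -0.11], [0.51, -0.57, 0.23, -0.08, -0.59], [0.44, 0.62, -0.05, 0.56, -0.32]]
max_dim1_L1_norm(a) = 6.79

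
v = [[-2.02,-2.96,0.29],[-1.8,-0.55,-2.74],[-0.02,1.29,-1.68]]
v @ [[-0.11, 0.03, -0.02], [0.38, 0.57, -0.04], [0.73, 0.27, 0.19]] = [[-0.69, -1.67, 0.21], [-2.01, -1.11, -0.46], [-0.73, 0.28, -0.37]]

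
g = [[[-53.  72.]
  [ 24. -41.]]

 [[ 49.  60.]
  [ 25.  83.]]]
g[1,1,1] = 83.0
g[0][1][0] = 24.0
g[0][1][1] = -41.0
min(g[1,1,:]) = 25.0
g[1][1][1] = 83.0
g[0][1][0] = 24.0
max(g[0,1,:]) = 24.0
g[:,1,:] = [[24.0, -41.0], [25.0, 83.0]]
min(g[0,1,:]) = -41.0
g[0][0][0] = -53.0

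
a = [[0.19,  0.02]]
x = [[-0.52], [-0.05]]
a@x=[[-0.1]]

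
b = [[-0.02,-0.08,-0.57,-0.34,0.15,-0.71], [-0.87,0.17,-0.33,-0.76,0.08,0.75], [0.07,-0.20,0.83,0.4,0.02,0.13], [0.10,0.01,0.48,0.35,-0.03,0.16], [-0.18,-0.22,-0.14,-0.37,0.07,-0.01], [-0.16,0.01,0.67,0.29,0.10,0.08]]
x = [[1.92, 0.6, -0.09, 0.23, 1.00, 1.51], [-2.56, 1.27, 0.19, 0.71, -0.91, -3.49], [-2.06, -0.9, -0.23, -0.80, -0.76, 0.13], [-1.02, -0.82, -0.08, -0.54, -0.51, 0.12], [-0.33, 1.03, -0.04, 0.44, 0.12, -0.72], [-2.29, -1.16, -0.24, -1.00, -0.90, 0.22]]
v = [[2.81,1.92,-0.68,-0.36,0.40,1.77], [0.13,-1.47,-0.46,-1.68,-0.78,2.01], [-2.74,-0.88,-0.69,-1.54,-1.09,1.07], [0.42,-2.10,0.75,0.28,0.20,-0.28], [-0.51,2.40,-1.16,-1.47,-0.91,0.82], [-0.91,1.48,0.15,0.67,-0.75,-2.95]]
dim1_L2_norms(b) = [0.99, 1.43, 0.95, 0.62, 0.49, 0.76]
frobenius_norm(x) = 6.94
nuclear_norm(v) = 15.41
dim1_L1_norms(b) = [1.87, 2.96, 1.65, 1.13, 0.99, 1.31]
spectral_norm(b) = 1.73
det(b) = 0.00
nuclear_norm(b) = 3.89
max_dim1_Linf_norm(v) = 2.95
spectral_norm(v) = 5.03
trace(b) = 1.48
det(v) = -0.04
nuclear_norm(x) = 10.45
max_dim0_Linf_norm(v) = 2.95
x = b @ v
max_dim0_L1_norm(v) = 10.25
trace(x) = 2.76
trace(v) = -2.93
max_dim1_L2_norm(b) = 1.43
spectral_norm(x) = 5.70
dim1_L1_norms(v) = [7.94, 6.53, 8.01, 4.03, 7.27, 6.91]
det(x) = -0.00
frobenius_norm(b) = 2.27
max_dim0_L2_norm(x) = 4.57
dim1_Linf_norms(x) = [1.92, 3.49, 2.06, 1.02, 1.03, 2.29]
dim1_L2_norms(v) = [3.93, 3.14, 3.67, 2.31, 3.32, 3.57]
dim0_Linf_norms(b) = [0.87, 0.22, 0.83, 0.76, 0.15, 0.75]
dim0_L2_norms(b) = [0.91, 0.35, 1.35, 1.09, 0.21, 1.06]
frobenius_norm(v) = 8.24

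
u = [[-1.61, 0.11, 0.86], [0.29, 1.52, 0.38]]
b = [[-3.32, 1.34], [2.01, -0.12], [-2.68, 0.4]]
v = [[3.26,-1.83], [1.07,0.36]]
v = u @ b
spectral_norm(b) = 4.88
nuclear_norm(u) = 3.42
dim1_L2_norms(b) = [3.58, 2.01, 2.71]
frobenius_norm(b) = 4.92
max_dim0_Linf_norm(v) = 3.26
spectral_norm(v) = 3.82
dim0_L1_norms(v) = [4.33, 2.19]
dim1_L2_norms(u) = [1.83, 1.59]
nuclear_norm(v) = 4.64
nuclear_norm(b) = 5.54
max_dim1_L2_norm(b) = 3.58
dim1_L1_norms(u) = [2.58, 2.19]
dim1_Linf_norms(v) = [3.26, 1.07]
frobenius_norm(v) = 3.91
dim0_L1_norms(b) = [8.01, 1.86]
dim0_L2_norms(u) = [1.64, 1.52, 0.94]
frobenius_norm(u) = 2.43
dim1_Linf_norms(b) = [3.32, 2.01, 2.68]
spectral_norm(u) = 1.83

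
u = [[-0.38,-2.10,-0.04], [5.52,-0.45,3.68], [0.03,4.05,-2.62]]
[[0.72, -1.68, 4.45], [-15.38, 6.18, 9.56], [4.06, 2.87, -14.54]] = u @[[-1.74, 1.3, 0.1], [0.0, 0.57, -2.18], [-1.57, -0.2, 2.18]]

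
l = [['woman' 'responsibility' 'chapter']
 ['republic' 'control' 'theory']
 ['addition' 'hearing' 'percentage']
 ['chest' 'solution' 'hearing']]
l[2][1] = 'hearing'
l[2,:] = ['addition', 'hearing', 'percentage']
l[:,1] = ['responsibility', 'control', 'hearing', 'solution']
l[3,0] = 'chest'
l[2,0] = 'addition'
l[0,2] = 'chapter'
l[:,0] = ['woman', 'republic', 'addition', 'chest']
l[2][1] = 'hearing'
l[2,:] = ['addition', 'hearing', 'percentage']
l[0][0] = 'woman'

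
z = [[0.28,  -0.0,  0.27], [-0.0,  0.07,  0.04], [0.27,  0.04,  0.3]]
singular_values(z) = [0.56, 0.08, 0.01]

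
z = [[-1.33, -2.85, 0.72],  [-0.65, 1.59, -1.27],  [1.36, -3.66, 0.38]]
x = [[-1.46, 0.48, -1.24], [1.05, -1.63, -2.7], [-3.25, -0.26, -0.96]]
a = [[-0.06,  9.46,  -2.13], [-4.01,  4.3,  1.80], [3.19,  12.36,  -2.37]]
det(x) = 10.34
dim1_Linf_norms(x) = [1.46, 2.7, 3.25]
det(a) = 101.15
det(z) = 9.75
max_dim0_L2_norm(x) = 3.71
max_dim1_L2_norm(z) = 3.92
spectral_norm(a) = 16.43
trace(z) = 0.64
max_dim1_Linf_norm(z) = 3.66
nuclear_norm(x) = 7.98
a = x @ z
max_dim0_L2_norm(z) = 4.9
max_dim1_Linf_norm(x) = 3.25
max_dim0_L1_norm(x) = 5.76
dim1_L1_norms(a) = [11.65, 10.11, 17.92]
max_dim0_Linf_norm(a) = 12.36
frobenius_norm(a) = 17.33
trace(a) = 1.87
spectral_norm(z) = 5.06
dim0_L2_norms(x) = [3.71, 1.72, 3.12]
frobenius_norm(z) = 5.51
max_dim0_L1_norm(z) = 8.1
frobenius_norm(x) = 5.15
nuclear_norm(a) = 22.97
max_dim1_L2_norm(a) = 12.98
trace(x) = -4.05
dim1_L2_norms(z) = [3.23, 2.14, 3.92]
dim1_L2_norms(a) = [9.7, 6.15, 12.98]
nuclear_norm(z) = 8.00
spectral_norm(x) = 3.83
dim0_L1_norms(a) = [7.26, 26.12, 6.3]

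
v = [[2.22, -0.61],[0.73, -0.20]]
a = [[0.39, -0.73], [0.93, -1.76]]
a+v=[[2.61, -1.34],[1.66, -1.96]]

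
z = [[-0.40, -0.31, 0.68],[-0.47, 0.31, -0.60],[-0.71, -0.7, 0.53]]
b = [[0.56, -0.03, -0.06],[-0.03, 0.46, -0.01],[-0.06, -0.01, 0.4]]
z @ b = [[-0.26,  -0.14,  0.3], [-0.24,  0.16,  -0.21], [-0.41,  -0.31,  0.26]]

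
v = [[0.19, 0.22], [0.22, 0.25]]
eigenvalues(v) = [-0.0, 0.44]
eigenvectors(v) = [[-0.75,-0.66], [0.66,-0.75]]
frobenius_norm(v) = 0.44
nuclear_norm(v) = 0.44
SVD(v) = [[-0.66, -0.75], [-0.75, 0.66]] @ diag([0.4420360331117451, 0.0020360331117451323]) @ [[-0.66, -0.75], [0.75, -0.66]]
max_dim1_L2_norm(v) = 0.33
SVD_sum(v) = [[0.19, 0.22], [0.22, 0.25]] + [[-0.0, 0.0],[0.0, -0.0]]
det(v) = -0.00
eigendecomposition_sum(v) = [[-0.0, 0.00], [0.0, -0.0]] + [[0.19, 0.22], [0.22, 0.25]]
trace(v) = 0.44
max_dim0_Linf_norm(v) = 0.25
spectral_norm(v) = 0.44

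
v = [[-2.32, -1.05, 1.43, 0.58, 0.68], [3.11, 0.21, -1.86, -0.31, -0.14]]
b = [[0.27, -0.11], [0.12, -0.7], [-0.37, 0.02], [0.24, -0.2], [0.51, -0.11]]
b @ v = [[-0.97,-0.31,0.59,0.19,0.2],[-2.46,-0.27,1.47,0.29,0.18],[0.92,0.39,-0.57,-0.22,-0.25],[-1.18,-0.29,0.72,0.2,0.19],[-1.53,-0.56,0.93,0.33,0.36]]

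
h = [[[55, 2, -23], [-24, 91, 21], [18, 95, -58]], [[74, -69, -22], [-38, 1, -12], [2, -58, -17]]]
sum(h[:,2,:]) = -18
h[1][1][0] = -38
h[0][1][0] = -24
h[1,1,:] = [-38, 1, -12]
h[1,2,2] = -17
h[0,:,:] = [[55, 2, -23], [-24, 91, 21], [18, 95, -58]]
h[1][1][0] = -38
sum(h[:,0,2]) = -45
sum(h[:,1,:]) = 39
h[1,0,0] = 74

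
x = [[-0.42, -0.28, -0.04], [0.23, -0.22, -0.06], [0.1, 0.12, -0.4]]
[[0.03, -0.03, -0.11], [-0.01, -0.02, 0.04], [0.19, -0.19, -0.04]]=x @[[-0.08, 0.03, 0.23],[0.09, -0.01, 0.03],[-0.47, 0.48, 0.16]]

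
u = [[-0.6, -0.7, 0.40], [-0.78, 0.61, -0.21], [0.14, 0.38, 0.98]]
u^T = [[-0.6, -0.78, 0.14], [-0.70, 0.61, 0.38], [0.40, -0.21, 0.98]]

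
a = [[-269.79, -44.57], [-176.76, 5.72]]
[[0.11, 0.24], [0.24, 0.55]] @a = [[-72.1,-3.53],[-161.97,-7.55]]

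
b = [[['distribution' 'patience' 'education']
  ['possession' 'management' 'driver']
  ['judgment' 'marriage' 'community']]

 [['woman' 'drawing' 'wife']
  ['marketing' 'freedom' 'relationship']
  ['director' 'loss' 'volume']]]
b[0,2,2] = 'community'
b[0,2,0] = 'judgment'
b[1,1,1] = 'freedom'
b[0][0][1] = 'patience'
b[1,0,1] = 'drawing'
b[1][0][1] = 'drawing'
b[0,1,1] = 'management'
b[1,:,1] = ['drawing', 'freedom', 'loss']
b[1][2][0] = 'director'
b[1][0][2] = 'wife'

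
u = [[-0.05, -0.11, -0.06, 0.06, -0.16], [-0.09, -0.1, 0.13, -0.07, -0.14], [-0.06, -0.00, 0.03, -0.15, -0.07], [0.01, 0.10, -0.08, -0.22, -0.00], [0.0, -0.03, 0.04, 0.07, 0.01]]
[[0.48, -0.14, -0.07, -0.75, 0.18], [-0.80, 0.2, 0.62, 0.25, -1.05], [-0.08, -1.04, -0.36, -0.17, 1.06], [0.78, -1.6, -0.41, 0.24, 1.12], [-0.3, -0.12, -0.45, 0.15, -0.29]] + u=[[0.43,  -0.25,  -0.13,  -0.69,  0.02], [-0.89,  0.1,  0.75,  0.18,  -1.19], [-0.14,  -1.04,  -0.33,  -0.32,  0.99], [0.79,  -1.5,  -0.49,  0.02,  1.12], [-0.30,  -0.15,  -0.41,  0.22,  -0.28]]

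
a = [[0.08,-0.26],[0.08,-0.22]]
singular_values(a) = [0.36, 0.01]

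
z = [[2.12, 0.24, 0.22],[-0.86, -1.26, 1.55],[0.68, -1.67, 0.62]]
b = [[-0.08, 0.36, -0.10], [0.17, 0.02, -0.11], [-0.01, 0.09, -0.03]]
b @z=[[-0.55, -0.31, 0.48],[0.27, 0.2, 0.0],[-0.12, -0.07, 0.12]]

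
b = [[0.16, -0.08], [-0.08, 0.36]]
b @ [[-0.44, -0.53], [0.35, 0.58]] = [[-0.10, -0.13], [0.16, 0.25]]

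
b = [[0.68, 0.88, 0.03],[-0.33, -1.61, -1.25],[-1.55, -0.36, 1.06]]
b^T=[[0.68, -0.33, -1.55], [0.88, -1.61, -0.36], [0.03, -1.25, 1.06]]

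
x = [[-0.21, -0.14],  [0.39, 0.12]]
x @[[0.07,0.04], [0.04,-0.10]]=[[-0.02, 0.01],[0.03, 0.0]]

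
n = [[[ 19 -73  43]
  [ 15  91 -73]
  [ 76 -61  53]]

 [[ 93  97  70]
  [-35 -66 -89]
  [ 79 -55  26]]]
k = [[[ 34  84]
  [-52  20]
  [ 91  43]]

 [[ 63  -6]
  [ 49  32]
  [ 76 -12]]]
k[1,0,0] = 63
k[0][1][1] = 20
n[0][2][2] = 53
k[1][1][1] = 32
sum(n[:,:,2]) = 30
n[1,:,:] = [[93, 97, 70], [-35, -66, -89], [79, -55, 26]]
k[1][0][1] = -6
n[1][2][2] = 26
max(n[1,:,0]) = 93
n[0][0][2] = 43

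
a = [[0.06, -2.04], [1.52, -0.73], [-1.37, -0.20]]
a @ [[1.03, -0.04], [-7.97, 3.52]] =[[16.32, -7.18], [7.38, -2.63], [0.18, -0.65]]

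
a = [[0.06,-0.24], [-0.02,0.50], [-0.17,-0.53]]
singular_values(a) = [0.77, 0.16]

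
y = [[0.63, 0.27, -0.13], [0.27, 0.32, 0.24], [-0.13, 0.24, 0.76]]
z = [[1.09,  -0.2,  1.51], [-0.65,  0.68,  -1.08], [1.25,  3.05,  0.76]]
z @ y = [[0.44, 0.59, 0.96], [-0.09, -0.22, -0.57], [1.51, 1.50, 1.15]]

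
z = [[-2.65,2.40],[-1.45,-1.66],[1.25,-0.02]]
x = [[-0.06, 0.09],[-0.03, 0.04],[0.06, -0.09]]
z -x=[[-2.59, 2.31],[-1.42, -1.7],[1.19, 0.07]]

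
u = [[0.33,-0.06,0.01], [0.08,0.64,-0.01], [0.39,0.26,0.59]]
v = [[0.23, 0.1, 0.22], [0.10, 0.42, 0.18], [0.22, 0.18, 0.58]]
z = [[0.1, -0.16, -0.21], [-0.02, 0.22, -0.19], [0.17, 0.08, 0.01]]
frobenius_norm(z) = 0.45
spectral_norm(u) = 0.84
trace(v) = 1.23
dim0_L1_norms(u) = [0.8, 0.96, 0.61]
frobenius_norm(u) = 1.05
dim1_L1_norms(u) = [0.4, 0.73, 1.24]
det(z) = 0.02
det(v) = 0.03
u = z + v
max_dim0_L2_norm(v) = 0.65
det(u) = 0.13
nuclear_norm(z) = 0.76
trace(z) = 0.33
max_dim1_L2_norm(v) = 0.65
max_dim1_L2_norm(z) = 0.29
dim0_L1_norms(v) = [0.55, 0.7, 0.98]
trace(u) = 1.56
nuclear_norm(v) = 1.23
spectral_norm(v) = 0.80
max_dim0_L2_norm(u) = 0.69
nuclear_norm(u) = 1.67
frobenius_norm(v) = 0.86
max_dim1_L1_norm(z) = 0.47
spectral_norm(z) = 0.30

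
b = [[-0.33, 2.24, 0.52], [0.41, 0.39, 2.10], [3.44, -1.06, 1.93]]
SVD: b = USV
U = [[-0.13, 0.83, -0.54], [0.32, 0.55, 0.77], [0.94, -0.07, -0.34]]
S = [4.33, 2.61, 1.1]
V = [[0.79, -0.27, 0.56], [-0.11, 0.82, 0.56], [-0.61, -0.50, 0.62]]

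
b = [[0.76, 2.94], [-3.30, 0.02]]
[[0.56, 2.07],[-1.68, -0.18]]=b @ [[0.51, 0.06], [0.06, 0.69]]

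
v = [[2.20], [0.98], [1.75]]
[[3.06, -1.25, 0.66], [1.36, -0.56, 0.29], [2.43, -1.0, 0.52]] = v@[[1.39, -0.57, 0.30]]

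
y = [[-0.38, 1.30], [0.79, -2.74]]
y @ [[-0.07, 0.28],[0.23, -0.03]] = [[0.33, -0.15],[-0.69, 0.3]]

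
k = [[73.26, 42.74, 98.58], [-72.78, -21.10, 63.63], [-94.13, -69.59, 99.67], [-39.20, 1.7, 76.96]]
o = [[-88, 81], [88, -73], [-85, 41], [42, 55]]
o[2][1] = 41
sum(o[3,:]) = 97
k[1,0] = -72.78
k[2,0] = -94.13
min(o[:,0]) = -88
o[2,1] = 41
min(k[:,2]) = 63.63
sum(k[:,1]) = -46.25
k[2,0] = -94.13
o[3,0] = 42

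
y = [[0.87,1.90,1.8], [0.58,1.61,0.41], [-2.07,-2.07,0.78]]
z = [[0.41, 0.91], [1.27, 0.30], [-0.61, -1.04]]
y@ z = [[1.67, -0.51],  [2.03, 0.58],  [-3.95, -3.32]]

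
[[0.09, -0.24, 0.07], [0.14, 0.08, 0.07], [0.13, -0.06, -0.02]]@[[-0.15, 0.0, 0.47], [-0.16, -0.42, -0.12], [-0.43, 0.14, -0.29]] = [[-0.01, 0.11, 0.05], [-0.06, -0.02, 0.04], [-0.0, 0.02, 0.07]]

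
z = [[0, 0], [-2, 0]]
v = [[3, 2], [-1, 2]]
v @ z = [[-4, 0], [-4, 0]]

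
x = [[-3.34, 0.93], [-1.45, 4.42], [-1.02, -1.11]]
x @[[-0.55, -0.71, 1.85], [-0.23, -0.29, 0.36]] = [[1.62,2.10,-5.84], [-0.22,-0.25,-1.09], [0.82,1.05,-2.29]]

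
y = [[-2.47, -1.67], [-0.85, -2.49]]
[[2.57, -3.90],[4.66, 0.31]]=y@[[0.29, 2.16], [-1.97, -0.86]]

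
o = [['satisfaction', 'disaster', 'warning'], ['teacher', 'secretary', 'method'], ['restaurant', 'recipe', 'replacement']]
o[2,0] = 'restaurant'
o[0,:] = ['satisfaction', 'disaster', 'warning']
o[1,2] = 'method'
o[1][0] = 'teacher'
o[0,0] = 'satisfaction'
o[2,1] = 'recipe'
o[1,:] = ['teacher', 'secretary', 'method']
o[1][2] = 'method'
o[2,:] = ['restaurant', 'recipe', 'replacement']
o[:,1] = ['disaster', 'secretary', 'recipe']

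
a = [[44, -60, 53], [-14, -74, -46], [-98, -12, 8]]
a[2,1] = -12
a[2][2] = 8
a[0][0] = 44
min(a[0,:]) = -60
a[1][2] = -46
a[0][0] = 44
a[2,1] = -12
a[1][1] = -74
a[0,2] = 53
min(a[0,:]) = -60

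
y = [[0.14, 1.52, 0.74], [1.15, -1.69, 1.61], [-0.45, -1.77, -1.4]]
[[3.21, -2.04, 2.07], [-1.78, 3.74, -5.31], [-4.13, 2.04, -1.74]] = y @ [[2.17,-1.68,-0.91],  [2.12,-1.92,1.81],  [-0.43,1.51,-0.75]]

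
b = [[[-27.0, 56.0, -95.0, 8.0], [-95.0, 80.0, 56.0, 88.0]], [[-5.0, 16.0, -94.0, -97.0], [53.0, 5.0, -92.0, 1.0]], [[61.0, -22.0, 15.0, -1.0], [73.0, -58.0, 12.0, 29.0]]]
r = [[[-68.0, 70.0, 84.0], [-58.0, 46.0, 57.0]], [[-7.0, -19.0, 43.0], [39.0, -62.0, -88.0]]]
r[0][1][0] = -58.0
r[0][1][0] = -58.0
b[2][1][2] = 12.0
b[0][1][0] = -95.0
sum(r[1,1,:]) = -111.0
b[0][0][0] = -27.0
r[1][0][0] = -7.0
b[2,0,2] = 15.0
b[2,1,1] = -58.0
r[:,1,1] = [46.0, -62.0]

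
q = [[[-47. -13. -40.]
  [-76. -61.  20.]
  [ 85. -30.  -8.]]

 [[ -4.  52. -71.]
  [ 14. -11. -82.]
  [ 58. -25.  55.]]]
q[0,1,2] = 20.0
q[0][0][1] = -13.0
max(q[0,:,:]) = 85.0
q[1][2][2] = 55.0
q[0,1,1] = -61.0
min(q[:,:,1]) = -61.0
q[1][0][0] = -4.0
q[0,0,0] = -47.0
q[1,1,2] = -82.0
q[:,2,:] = [[85.0, -30.0, -8.0], [58.0, -25.0, 55.0]]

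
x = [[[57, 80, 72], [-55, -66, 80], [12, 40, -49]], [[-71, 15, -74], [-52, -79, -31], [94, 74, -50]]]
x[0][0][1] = 80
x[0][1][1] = -66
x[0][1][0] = -55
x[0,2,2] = -49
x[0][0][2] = 72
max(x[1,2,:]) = 94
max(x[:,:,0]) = 94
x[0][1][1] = -66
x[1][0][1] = 15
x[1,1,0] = -52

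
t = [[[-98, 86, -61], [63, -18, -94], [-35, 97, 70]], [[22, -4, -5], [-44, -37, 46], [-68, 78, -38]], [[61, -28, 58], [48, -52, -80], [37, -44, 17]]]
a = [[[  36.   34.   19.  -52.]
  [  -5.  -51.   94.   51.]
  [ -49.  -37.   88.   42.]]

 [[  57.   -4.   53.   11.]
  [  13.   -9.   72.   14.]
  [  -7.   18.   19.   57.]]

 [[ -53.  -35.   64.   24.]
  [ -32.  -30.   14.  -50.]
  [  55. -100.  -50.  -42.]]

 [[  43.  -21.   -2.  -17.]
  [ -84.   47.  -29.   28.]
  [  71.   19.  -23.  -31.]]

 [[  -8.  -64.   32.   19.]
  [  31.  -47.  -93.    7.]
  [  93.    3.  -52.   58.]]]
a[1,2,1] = 18.0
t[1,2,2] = -38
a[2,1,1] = -30.0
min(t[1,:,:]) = -68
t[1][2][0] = -68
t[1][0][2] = -5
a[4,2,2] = -52.0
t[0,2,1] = 97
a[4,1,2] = -93.0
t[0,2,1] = 97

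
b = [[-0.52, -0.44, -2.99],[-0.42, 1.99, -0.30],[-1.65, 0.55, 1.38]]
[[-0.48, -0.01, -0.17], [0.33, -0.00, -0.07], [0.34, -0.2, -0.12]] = b @[[-0.03, 0.11, 0.1], [0.18, 0.02, -0.01], [0.14, -0.02, 0.04]]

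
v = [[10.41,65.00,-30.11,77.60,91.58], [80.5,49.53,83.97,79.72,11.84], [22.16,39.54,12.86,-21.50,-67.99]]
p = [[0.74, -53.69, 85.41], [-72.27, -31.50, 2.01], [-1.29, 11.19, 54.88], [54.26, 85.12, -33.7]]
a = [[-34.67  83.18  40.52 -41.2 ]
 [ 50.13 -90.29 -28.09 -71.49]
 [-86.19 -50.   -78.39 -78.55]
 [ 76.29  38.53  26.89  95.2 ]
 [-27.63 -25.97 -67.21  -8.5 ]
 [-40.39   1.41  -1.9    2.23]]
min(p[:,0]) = -72.27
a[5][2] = -1.9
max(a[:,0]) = 76.29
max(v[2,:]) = 39.54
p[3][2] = -33.7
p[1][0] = -72.27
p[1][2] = 2.01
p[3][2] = -33.7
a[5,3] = 2.23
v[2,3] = -21.5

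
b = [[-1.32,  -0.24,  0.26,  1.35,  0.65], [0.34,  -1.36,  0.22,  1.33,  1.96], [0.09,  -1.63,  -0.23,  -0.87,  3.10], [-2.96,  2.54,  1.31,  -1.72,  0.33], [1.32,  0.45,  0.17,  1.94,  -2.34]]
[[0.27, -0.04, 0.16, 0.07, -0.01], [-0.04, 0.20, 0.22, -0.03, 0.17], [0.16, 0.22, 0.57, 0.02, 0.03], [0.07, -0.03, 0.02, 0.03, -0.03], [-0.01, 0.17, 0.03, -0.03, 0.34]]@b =[[-0.58,  -0.10,  0.11,  0.03,  0.64], [0.45,  -0.62,  -0.03,  0.40,  0.64], [-0.10,  -1.20,  -0.01,  0.04,  2.24], [-0.23,  0.05,  0.04,  -0.07,  0.13], [0.61,  -0.20,  0.05,  0.9,  -0.39]]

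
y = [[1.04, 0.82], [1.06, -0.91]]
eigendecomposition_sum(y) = [[1.22, 0.43], [0.56, 0.20]] + [[-0.18,0.39], [0.5,-1.11]]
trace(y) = 0.13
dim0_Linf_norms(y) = [1.06, 0.91]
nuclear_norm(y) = 2.71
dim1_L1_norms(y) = [1.86, 1.97]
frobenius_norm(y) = 1.93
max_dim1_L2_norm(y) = 1.4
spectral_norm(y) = 1.49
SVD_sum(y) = [[0.89, -0.14], [1.17, -0.18]] + [[0.15, 0.96], [-0.11, -0.73]]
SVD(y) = [[-0.61, -0.8],  [-0.8, 0.61]] @ diag([1.4908090711241182, 1.2178621898449942]) @ [[-0.99, 0.15], [-0.15, -0.99]]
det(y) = -1.82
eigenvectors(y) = [[0.91,-0.33], [0.41,0.94]]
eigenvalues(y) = [1.41, -1.28]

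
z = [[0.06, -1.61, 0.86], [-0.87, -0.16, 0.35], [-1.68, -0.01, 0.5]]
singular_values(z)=[2.07, 1.74, 0.01]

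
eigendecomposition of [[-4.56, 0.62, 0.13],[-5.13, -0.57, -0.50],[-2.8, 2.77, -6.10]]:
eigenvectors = [[0.31-0.03j, 0.31+0.03j, (-0.1+0j)],  [0.85+0.00j, 0.85-0.00j, (-0+0j)],  [(0.43+0j), (0.43-0j), (0.99+0j)]]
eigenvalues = [(-2.7+0.2j), (-2.7-0.2j), (-5.83+0j)]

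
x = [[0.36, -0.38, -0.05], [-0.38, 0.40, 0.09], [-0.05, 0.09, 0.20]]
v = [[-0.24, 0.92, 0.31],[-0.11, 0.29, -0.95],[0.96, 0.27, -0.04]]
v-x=[[-0.60, 1.3, 0.36], [0.27, -0.11, -1.04], [1.01, 0.18, -0.24]]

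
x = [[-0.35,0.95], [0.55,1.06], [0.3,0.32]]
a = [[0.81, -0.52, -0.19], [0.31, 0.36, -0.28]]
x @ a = [[0.01, 0.52, -0.2], [0.77, 0.1, -0.4], [0.34, -0.04, -0.15]]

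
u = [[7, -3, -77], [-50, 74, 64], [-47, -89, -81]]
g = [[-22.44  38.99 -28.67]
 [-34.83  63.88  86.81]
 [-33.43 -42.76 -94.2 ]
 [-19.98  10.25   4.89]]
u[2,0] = -47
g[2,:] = [-33.43, -42.76, -94.2]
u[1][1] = 74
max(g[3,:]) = 10.25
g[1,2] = 86.81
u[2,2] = -81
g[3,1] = 10.25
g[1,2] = 86.81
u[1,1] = 74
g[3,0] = -19.98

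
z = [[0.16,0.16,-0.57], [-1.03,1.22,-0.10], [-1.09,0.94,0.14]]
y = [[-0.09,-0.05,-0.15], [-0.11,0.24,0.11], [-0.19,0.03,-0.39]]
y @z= [[0.2, -0.22, 0.04], [-0.38, 0.38, 0.05], [0.36, -0.36, 0.05]]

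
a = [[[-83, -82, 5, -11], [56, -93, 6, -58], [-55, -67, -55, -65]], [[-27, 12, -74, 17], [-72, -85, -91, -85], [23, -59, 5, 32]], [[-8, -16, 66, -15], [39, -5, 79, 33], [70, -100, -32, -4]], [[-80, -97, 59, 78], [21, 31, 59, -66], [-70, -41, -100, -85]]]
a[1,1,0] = -72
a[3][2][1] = -41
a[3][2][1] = -41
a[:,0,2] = [5, -74, 66, 59]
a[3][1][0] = 21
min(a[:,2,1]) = -100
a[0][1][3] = -58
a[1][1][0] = -72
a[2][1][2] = 79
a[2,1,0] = 39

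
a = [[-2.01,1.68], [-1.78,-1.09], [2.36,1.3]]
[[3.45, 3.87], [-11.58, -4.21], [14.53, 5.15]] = a@[[3.03, 0.55], [5.68, 2.96]]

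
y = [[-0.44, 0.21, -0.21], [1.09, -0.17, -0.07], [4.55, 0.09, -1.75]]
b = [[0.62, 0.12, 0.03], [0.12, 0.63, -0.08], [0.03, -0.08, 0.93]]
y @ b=[[-0.25, 0.1, -0.23],[0.65, 0.03, -0.02],[2.78, 0.74, -1.50]]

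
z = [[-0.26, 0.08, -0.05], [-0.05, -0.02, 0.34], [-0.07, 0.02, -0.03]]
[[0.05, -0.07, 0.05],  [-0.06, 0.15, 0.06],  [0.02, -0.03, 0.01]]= z@[[-0.26, 0.11, -0.19],[-0.3, -0.28, 0.16],[-0.22, 0.45, 0.15]]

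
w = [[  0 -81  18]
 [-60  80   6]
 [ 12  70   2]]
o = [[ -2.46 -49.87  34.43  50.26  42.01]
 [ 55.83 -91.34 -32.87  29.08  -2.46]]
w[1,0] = -60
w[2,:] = [12, 70, 2]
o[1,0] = 55.83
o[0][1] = -49.87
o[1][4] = -2.46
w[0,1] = -81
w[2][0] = 12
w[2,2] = 2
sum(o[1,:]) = -41.76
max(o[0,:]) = 50.26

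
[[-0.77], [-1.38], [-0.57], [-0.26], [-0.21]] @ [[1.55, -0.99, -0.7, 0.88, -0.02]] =[[-1.19, 0.76, 0.54, -0.68, 0.02], [-2.14, 1.37, 0.97, -1.21, 0.03], [-0.88, 0.56, 0.4, -0.5, 0.01], [-0.4, 0.26, 0.18, -0.23, 0.01], [-0.33, 0.21, 0.15, -0.18, 0.0]]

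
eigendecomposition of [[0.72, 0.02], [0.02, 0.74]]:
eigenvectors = [[-0.85, -0.53],[0.53, -0.85]]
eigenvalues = [0.71, 0.75]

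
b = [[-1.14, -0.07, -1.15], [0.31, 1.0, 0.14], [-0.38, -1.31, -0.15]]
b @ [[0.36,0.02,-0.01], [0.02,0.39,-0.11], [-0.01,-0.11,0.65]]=[[-0.4, 0.08, -0.73], [0.13, 0.38, -0.02], [-0.16, -0.50, 0.05]]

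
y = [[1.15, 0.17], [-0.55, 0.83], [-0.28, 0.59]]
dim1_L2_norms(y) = [1.16, 1.0, 0.65]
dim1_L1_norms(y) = [1.32, 1.38, 0.87]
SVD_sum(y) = [[0.85, -0.43], [-0.77, 0.39], [-0.46, 0.23]] + [[0.3, 0.6], [0.22, 0.44], [0.18, 0.36]]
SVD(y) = [[-0.69, -0.72], [0.62, -0.54], [0.37, -0.44]] @ diag([1.3845073084045367, 0.9232765094891263]) @ [[-0.89, 0.45], [-0.45, -0.89]]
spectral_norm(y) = 1.38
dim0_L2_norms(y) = [1.31, 1.03]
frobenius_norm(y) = 1.66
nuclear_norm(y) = 2.31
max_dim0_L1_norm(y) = 1.98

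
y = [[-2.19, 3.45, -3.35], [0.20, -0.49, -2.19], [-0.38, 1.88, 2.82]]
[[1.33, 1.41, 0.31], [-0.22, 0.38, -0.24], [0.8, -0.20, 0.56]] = y @[[0.04, 0.07, 0.08], [0.42, 0.24, 0.21], [0.01, -0.22, 0.07]]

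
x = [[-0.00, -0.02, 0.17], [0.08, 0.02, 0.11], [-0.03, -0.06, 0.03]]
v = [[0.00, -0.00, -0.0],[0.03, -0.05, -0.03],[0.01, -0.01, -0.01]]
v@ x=[[0.0, 0.00, 0.0], [-0.0, 0.0, -0.00], [-0.0, 0.0, 0.0]]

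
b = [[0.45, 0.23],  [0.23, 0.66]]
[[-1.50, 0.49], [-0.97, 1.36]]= b@ [[-3.13, 0.05], [-0.38, 2.04]]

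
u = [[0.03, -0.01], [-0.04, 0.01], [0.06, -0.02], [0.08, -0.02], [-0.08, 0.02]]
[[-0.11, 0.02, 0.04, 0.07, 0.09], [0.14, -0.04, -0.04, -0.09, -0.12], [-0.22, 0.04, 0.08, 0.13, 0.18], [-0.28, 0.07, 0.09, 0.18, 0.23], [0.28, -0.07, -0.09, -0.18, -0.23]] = u@[[-2.87,  1.79,  0.24,  2.65,  2.52], [2.40,  3.57,  -3.52,  1.38,  -1.54]]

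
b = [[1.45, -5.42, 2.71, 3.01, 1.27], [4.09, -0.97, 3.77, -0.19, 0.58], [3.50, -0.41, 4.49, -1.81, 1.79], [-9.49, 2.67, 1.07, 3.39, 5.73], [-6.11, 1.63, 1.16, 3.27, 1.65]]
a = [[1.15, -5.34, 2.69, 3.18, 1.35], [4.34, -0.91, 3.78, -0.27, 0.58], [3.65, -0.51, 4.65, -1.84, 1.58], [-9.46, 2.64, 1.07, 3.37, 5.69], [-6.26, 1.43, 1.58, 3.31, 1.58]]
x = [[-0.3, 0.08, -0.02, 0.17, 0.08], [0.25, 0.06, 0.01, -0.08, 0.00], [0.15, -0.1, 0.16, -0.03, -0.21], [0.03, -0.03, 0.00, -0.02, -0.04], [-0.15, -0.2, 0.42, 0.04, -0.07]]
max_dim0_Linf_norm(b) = 9.49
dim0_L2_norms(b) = [12.59, 6.35, 6.65, 5.88, 6.38]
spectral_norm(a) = 14.70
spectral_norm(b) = 14.63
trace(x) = -0.17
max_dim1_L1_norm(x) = 0.88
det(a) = -1178.80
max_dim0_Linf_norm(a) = 9.46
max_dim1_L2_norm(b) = 11.94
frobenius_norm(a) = 17.97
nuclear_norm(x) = 1.26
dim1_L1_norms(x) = [0.65, 0.4, 0.65, 0.12, 0.88]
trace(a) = 9.84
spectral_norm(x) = 0.53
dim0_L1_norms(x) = [0.88, 0.47, 0.61, 0.34, 0.4]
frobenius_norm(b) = 17.84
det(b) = -830.42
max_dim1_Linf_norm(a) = 9.46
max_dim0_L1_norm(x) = 0.88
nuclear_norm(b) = 31.02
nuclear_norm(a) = 31.54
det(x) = 0.00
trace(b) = 10.01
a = x + b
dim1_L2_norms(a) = [7.0, 5.86, 6.41, 11.89, 7.56]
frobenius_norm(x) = 0.75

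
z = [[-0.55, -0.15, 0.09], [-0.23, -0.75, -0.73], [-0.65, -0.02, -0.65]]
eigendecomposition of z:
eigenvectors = [[0.20+0.00j,  0.21-0.30j,  (0.21+0.3j)],[0.92+0.00j,  (-0.75+0j),  -0.75-0.00j],[0.35+0.00j,  0.26+0.48j,  (0.26-0.48j)]]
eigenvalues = [(-1.08+0j), (-0.44+0.37j), (-0.44-0.37j)]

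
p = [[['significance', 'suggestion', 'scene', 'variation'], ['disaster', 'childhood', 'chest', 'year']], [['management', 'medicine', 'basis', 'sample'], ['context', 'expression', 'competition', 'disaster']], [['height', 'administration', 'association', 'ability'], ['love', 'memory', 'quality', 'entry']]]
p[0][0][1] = 'suggestion'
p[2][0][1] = 'administration'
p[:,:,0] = [['significance', 'disaster'], ['management', 'context'], ['height', 'love']]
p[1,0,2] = 'basis'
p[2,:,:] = [['height', 'administration', 'association', 'ability'], ['love', 'memory', 'quality', 'entry']]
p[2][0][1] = 'administration'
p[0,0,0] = 'significance'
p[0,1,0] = 'disaster'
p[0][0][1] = 'suggestion'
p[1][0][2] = 'basis'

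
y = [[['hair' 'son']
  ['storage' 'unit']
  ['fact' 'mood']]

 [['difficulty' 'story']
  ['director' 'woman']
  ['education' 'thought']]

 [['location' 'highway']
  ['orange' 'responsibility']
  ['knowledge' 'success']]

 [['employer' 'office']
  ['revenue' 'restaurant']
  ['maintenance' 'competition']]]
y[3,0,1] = 'office'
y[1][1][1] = 'woman'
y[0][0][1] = 'son'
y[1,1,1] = 'woman'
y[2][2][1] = 'success'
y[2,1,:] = ['orange', 'responsibility']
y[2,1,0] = 'orange'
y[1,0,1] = 'story'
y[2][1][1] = 'responsibility'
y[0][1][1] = 'unit'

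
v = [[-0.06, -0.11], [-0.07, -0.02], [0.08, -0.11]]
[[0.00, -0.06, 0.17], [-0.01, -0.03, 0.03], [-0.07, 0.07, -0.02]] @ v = [[0.02, -0.02], [0.01, -0.00], [-0.00, 0.01]]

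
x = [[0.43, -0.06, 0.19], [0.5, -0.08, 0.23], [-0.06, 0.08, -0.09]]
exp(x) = [[1.51, -0.06, 0.22], [0.59, 0.92, 0.26], [-0.05, 0.08, 0.92]]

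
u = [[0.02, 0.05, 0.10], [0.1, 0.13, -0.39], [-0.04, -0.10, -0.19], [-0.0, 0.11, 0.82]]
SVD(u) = [[0.11, 0.22, -0.06], [-0.41, 0.83, -0.34], [-0.21, -0.44, -0.87], [0.88, 0.25, -0.36]] @ diag([0.9361300291986238, 0.2185409273649864, 0.0006568858617250653]) @ [[-0.03, 0.08, 1.00],[0.48, 0.87, -0.05],[-0.88, 0.48, -0.06]]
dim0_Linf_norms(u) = [0.1, 0.13, 0.82]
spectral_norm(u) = 0.94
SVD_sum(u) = [[-0.00, 0.01, 0.10], [0.01, -0.03, -0.38], [0.01, -0.01, -0.19], [-0.03, 0.06, 0.82]] + [[0.02, 0.04, -0.00], [0.09, 0.16, -0.01], [-0.05, -0.09, 0.00], [0.03, 0.05, -0.0]] + [[0.00, -0.00, 0.0],[0.00, -0.0, 0.0],[0.00, -0.0, 0.00],[0.00, -0.00, 0.0]]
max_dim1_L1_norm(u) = 0.93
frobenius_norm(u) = 0.96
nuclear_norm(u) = 1.16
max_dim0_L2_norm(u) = 0.93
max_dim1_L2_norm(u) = 0.83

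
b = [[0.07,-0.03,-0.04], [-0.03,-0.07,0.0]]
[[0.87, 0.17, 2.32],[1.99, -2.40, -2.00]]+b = [[0.94, 0.14, 2.28],[1.96, -2.47, -2.00]]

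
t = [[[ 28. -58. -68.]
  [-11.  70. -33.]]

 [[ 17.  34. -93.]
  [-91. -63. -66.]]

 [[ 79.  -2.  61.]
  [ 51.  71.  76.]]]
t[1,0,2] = -93.0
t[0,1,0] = -11.0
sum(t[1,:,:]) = -262.0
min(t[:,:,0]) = -91.0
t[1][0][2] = -93.0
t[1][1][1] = -63.0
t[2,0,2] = 61.0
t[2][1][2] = 76.0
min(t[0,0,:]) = -68.0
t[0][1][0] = -11.0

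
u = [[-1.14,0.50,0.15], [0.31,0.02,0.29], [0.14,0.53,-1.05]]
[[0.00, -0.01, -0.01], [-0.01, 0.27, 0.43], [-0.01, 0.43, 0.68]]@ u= [[-0.0, -0.01, 0.01], [0.16, 0.23, -0.37], [0.24, 0.36, -0.59]]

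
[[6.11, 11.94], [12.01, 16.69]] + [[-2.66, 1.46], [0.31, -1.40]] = [[3.45,13.40], [12.32,15.29]]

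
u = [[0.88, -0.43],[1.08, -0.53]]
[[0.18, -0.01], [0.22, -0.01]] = u @ [[0.20, -0.01], [-0.01, 0.00]]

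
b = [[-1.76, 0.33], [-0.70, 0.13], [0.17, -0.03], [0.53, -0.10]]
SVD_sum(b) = [[-1.76, 0.33], [-0.7, 0.13], [0.17, -0.03], [0.53, -0.10]] + [[0.00, 0.0],  [-0.0, -0.0],  [0.00, 0.0],  [-0.00, -0.00]]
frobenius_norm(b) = 2.01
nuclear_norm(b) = 2.01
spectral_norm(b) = 2.01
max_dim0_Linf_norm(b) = 1.76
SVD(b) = [[-0.89, 0.17], [-0.35, -0.48], [0.09, 0.80], [0.27, -0.32]] @ diag([2.008505638767985, 0.0022581047823004474]) @ [[0.98, -0.18], [0.18, 0.98]]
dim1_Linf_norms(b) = [1.76, 0.7, 0.17, 0.53]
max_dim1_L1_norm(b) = 2.09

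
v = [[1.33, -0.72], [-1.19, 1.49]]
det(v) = 1.12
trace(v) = 2.82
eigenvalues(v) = [0.48, 2.34]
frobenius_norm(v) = 2.43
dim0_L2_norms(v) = [1.78, 1.65]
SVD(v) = [[-0.61, 0.79],[0.79, 0.61]] @ diag([2.3877941220861794, 0.471104267153984]) @ [[-0.74, 0.68],[0.68, 0.74]]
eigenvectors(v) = [[-0.65, 0.58], [-0.76, -0.81]]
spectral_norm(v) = 2.39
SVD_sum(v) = [[1.08,-0.99], [-1.39,1.28]] + [[0.25,0.27], [0.20,0.21]]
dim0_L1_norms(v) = [2.52, 2.21]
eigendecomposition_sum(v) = [[0.26, 0.19], [0.31, 0.22]] + [[1.07,-0.91], [-1.50,1.27]]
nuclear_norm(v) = 2.86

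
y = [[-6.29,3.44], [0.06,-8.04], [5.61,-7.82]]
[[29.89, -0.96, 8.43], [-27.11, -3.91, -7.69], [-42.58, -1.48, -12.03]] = y@[[-2.92, 0.42, -0.82], [3.35, 0.49, 0.95]]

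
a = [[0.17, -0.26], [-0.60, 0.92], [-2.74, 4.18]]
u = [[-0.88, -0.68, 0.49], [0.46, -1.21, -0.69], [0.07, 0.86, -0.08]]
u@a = [[-1.08, 1.65], [2.69, -4.12], [-0.28, 0.44]]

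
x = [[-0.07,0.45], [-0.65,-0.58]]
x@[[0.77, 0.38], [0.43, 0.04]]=[[0.14, -0.01],[-0.75, -0.27]]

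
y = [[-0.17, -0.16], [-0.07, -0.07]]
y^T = [[-0.17, -0.07], [-0.16, -0.07]]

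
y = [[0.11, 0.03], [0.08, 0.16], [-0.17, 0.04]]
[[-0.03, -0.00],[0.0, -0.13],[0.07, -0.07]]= y@[[-0.35, 0.22],[0.19, -0.90]]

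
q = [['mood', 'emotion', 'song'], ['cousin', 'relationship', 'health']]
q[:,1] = ['emotion', 'relationship']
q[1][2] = 'health'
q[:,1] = ['emotion', 'relationship']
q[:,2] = ['song', 'health']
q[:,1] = ['emotion', 'relationship']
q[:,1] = ['emotion', 'relationship']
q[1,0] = 'cousin'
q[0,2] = 'song'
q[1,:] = ['cousin', 'relationship', 'health']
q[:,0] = ['mood', 'cousin']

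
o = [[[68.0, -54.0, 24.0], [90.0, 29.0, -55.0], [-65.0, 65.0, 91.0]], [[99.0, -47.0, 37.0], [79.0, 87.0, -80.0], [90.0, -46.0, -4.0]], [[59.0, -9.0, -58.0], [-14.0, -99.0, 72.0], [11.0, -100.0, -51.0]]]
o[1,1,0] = 79.0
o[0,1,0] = 90.0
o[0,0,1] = -54.0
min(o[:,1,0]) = -14.0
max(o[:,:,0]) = 99.0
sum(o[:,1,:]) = 109.0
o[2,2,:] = [11.0, -100.0, -51.0]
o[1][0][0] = 99.0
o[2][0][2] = -58.0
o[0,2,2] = 91.0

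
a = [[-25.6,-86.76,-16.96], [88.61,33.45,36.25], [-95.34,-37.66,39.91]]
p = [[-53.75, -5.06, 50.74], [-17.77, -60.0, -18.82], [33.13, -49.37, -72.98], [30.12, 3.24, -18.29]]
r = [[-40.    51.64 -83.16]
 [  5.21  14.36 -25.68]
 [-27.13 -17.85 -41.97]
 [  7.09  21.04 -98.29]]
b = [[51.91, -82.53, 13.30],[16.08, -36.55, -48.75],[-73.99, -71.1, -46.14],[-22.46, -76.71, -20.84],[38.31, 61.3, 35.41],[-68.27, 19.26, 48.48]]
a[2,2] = 39.91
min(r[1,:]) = -25.68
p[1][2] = -18.82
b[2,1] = -71.1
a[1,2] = 36.25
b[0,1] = -82.53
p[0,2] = 50.74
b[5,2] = 48.48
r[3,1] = 21.04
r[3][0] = 7.09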